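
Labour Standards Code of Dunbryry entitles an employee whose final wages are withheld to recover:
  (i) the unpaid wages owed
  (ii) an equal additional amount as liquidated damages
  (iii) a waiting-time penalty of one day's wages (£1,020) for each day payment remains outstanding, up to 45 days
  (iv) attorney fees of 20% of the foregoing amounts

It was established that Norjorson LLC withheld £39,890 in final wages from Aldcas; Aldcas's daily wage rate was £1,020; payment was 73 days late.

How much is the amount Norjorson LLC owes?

Liquidated damages (equal amount): £39,890
Penalty days: min(73, 45) = 45
Waiting-time penalty: 45 × £1,020 = £45,900
Subtotal: £39,890 + £39,890 + £45,900 = £125,680
Attorney fees: 20% of £125,680 = £25,136
Total award: £125,680 + £25,136 = £150,816

Total award: £150,816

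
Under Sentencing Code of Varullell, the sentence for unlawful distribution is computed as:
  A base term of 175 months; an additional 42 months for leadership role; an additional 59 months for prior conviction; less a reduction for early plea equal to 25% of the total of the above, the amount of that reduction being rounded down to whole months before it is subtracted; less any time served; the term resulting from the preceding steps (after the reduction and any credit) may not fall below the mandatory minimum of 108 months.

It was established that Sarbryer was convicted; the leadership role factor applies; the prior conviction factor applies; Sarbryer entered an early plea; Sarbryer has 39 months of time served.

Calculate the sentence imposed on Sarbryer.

Leadership role enhancement: +42 months
Prior conviction enhancement: +59 months
Adjusted term: 175 months + 42 months + 59 months = 276 months
Early plea reduction: 25% of 276 months = 69 months (rounded down)
After reduction: 276 − 69 = 207 months
Less time served: 207 months − 39 months = 168 months
Minimum 108 months: 168 months meets the minimum, no increase.

168 months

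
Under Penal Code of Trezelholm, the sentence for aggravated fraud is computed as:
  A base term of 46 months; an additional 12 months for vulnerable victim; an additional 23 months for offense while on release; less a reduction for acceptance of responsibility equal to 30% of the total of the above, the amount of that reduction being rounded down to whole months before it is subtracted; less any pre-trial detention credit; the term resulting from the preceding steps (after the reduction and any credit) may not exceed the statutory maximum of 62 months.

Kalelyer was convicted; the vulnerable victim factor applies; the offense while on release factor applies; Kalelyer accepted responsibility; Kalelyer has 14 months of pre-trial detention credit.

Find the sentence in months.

Vulnerable victim enhancement: +12 months
Offense while on release enhancement: +23 months
Adjusted term: 46 months + 12 months + 23 months = 81 months
Acceptance of responsibility reduction: 30% of 81 months = 24 months (rounded down)
After reduction: 81 − 24 = 57 months
Less pre-trial detention credit: 57 months − 14 months = 43 months
Cap at 62 months: 43 months is within the cap, no reduction.

43 months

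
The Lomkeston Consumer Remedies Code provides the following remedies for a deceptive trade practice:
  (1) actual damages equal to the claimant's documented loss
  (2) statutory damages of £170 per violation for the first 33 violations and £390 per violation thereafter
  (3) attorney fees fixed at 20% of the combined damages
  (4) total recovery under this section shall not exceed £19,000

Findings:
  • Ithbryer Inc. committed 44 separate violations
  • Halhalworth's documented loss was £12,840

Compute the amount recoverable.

First 33 violations: 33 × £170 = £5,610
Remaining violations: (44 − 33) × £390 = £4,290
Statutory damages: £5,610 + £4,290 = £9,900
Combined damages: £12,840 + £9,900 = £22,740
Attorney fees: 20% of £22,740 = £4,548
Total before cap: £22,740 + £4,548 = £27,288
Cap at £19,000: £27,288 exceeds the cap → £19,000

£19,000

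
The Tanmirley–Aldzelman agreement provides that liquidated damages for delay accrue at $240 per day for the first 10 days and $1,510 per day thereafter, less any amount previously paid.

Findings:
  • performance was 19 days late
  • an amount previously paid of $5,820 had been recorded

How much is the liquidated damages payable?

First 10 days: 10 × $240 = $2,400
Remaining days: (19 − 10) × $1,510 = $13,590
Accrued per-day damages: $2,400 + $13,590 = $15,990
Less amount previously paid: $15,990 − $5,820 = $10,170

$10,170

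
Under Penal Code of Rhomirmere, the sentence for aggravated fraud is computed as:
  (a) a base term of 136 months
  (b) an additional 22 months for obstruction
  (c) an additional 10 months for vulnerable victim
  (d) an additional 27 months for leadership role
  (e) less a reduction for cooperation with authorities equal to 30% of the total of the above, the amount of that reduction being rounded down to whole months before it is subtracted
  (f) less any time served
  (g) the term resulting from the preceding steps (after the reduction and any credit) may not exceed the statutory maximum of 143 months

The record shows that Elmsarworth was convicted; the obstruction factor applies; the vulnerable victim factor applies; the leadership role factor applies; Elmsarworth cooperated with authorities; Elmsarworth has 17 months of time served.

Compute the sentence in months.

Obstruction enhancement: +22 months
Vulnerable victim enhancement: +10 months
Leadership role enhancement: +27 months
Adjusted term: 136 months + 22 months + 10 months + 27 months = 195 months
Cooperation with authorities reduction: 30% of 195 months = 58 months (rounded down)
After reduction: 195 − 58 = 137 months
Less time served: 137 months − 17 months = 120 months
Cap at 143 months: 120 months is within the cap, no reduction.

Sentence: 120 months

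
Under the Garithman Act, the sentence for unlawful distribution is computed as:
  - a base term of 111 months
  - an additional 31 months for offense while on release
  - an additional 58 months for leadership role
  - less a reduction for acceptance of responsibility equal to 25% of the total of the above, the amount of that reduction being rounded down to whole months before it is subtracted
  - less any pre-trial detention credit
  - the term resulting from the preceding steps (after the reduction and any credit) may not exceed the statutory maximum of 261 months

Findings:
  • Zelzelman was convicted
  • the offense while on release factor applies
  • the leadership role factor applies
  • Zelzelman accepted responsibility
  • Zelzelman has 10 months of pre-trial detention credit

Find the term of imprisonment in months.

Offense while on release enhancement: +31 months
Leadership role enhancement: +58 months
Adjusted term: 111 months + 31 months + 58 months = 200 months
Acceptance of responsibility reduction: 25% of 200 months = 50 months (rounded down)
After reduction: 200 − 50 = 150 months
Less pre-trial detention credit: 150 months − 10 months = 140 months
Cap at 261 months: 140 months is within the cap, no reduction.

140 months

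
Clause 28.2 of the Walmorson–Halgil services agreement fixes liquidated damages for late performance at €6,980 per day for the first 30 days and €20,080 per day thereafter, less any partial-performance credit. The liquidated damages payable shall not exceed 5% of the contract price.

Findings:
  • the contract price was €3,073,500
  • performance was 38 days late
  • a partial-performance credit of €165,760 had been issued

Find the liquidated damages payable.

€153,675

First 30 days: 30 × €6,980 = €209,400
Remaining days: (38 − 30) × €20,080 = €160,640
Accrued per-day damages: €209,400 + €160,640 = €370,040
Less partial-performance credit: €370,040 − €165,760 = €204,280
Cap: 5% of €3,073,500 = €153,675
Cap at €153,675: €204,280 exceeds the cap → €153,675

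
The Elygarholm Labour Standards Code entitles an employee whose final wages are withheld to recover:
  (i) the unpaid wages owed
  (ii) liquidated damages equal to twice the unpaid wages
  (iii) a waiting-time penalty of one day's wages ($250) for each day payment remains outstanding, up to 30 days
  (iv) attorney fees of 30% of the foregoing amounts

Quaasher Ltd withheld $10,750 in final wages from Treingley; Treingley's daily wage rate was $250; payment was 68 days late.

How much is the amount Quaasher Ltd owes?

$51,675

Doubled: 2 × $10,750 = $21,500
Penalty days: min(68, 30) = 30
Waiting-time penalty: 30 × $250 = $7,500
Subtotal: $10,750 + $21,500 + $7,500 = $39,750
Attorney fees: 30% of $39,750 = $11,925
Total award: $39,750 + $11,925 = $51,675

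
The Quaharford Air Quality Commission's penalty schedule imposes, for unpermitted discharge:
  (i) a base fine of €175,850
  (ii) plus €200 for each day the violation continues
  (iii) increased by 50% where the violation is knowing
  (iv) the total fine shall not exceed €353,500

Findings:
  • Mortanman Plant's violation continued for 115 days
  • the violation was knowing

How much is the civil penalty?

€298,275

Per-day component: 115 × €200 = €23,000
Base plus per-day: €175,850 + €23,000 = €198,850
Enhancement: 50% of €198,850 = €99,425
Enhanced fine: €198,850 + €99,425 = €298,275
Cap at €353,500: €298,275 is within the cap, no reduction.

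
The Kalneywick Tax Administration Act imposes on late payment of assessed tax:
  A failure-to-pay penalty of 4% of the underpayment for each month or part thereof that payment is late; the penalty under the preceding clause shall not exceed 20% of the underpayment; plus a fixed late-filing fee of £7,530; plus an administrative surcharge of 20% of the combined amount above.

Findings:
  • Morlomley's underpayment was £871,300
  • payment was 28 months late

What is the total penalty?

Accrued rate: 4% × 28 = 112%, capped at 20% → 20%
Failure-to-pay penalty: 20% of £871,300 = £174,260
Penalty before surcharge: £174,260 + £7,530 = £181,790
Administrative surcharge: 20% of £181,790 = £36,358
Total penalty: £181,790 + £36,358 = £218,148

£218,148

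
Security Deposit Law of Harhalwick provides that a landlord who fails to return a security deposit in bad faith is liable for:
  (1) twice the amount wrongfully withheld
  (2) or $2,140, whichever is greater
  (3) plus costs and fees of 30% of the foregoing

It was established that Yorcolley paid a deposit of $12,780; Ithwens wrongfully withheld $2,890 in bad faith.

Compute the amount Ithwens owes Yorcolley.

Recovery: $7,514

Doubled: 2 × $2,890 = $5,780
Minimum $2,140: $5,780 meets the minimum, no increase.
Costs and fees: 30% of $5,780 = $1,734
Total recovery: $5,780 + $1,734 = $7,514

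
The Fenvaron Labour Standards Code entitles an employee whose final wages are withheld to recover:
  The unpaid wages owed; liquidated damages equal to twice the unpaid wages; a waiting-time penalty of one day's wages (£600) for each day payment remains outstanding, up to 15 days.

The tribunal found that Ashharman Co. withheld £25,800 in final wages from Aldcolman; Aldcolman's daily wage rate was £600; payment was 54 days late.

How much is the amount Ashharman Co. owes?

Doubled: 2 × £25,800 = £51,600
Penalty days: min(54, 15) = 15
Waiting-time penalty: 15 × £600 = £9,000
Total award: £25,800 + £51,600 + £9,000 = £86,400

£86,400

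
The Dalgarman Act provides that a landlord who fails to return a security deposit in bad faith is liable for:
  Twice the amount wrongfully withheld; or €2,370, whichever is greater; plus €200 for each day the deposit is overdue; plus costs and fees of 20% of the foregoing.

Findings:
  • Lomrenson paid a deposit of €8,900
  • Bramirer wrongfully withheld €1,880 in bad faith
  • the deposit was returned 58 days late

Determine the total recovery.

Recovery: €18,432

Doubled: 2 × €1,880 = €3,760
Minimum €2,370: €3,760 meets the minimum, no increase.
Late-return penalty: 58 × €200 = €11,600
Damages plus late penalty: €3,760 + €11,600 = €15,360
Costs and fees: 20% of €15,360 = €3,072
Total recovery: €15,360 + €3,072 = €18,432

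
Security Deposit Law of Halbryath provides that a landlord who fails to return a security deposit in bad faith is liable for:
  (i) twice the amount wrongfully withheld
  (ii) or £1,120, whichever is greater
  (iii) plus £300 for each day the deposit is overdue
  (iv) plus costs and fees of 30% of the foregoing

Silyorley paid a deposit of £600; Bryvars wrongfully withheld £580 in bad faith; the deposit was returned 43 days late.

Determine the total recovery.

£18,278

Doubled: 2 × £580 = £1,160
Minimum £1,120: £1,160 meets the minimum, no increase.
Late-return penalty: 43 × £300 = £12,900
Damages plus late penalty: £1,160 + £12,900 = £14,060
Costs and fees: 30% of £14,060 = £4,218
Total recovery: £14,060 + £4,218 = £18,278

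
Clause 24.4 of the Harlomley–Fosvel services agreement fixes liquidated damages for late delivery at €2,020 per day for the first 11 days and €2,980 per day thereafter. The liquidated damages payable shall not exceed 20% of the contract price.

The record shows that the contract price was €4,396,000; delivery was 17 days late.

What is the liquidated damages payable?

First 11 days: 11 × €2,020 = €22,220
Remaining days: (17 − 11) × €2,980 = €17,880
Accrued per-day damages: €22,220 + €17,880 = €40,100
Cap: 20% of €4,396,000 = €879,200
Cap at €879,200: €40,100 is within the cap, no reduction.

€40,100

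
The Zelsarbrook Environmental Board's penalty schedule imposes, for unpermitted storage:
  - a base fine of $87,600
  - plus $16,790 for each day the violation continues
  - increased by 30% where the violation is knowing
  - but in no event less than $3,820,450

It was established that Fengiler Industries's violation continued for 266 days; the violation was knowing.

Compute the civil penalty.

Per-day component: 266 × $16,790 = $4,466,140
Base plus per-day: $87,600 + $4,466,140 = $4,553,740
Enhancement: 30% of $4,553,740 = $1,366,122
Enhanced fine: $4,553,740 + $1,366,122 = $5,919,862
Minimum $3,820,450: $5,919,862 meets the minimum, no increase.

$5,919,862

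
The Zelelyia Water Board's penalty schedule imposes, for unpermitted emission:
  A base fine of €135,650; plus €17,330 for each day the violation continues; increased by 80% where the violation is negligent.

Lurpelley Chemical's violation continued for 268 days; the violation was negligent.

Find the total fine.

Per-day component: 268 × €17,330 = €4,644,440
Base plus per-day: €135,650 + €4,644,440 = €4,780,090
Enhancement: 80% of €4,780,090 = €3,824,072
Enhanced fine: €4,780,090 + €3,824,072 = €8,604,162

€8,604,162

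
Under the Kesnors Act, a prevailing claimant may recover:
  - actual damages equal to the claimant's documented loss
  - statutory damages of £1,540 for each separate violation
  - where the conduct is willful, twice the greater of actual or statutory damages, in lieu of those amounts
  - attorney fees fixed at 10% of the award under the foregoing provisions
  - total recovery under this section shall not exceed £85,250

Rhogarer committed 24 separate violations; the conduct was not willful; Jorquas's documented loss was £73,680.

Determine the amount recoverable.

Total recovery: £85,250

Statutory damages: 24 × £1,540 = £36,960
Conduct not willful: the in-lieu enhancement does not apply.
Actual plus statutory damages: £73,680 + £36,960 = £110,640
Attorney fees: 10% of £110,640 = £11,064
Total before cap: £110,640 + £11,064 = £121,704
Cap at £85,250: £121,704 exceeds the cap → £85,250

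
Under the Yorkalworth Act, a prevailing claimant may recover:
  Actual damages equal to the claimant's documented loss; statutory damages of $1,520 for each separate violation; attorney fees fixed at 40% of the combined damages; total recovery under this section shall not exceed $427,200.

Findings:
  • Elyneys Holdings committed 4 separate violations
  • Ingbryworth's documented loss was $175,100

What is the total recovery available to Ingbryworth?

$253,652

Statutory damages: 4 × $1,520 = $6,080
Combined damages: $175,100 + $6,080 = $181,180
Attorney fees: 40% of $181,180 = $72,472
Total before cap: $181,180 + $72,472 = $253,652
Cap at $427,200: $253,652 is within the cap, no reduction.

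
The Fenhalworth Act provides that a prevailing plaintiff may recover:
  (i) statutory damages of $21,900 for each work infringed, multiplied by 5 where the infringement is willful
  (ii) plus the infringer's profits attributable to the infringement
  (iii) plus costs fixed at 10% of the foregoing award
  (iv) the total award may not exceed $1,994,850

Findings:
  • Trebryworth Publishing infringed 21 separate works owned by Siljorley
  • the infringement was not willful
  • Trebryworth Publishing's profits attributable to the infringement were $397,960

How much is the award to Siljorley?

$943,646

Statutory damages: 21 × $21,900 = $459,900
Infringement not willful: no ×5 enhancement.
Combined award: $459,900 + $397,960 = $857,860
Costs: 10% of $857,860 = $85,786
Award plus costs: $857,860 + $85,786 = $943,646
Cap at $1,994,850: $943,646 is within the cap, no reduction.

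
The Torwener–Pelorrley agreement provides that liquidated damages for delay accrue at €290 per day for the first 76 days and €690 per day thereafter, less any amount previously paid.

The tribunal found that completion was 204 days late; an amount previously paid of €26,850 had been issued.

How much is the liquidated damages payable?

€83,510

First 76 days: 76 × €290 = €22,040
Remaining days: (204 − 76) × €690 = €88,320
Accrued per-day damages: €22,040 + €88,320 = €110,360
Less amount previously paid: €110,360 − €26,850 = €83,510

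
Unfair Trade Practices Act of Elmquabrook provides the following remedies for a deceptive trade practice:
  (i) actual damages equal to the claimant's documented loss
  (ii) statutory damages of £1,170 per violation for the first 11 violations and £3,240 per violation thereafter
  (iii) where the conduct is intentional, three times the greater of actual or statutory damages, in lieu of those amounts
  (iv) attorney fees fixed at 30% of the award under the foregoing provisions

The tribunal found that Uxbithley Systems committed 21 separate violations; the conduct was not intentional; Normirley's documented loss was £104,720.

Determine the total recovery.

First 11 violations: 11 × £1,170 = £12,870
Remaining violations: (21 − 11) × £3,240 = £32,400
Statutory damages: £12,870 + £32,400 = £45,270
Conduct not intentional: the in-lieu enhancement does not apply.
Actual plus statutory damages: £104,720 + £45,270 = £149,990
Attorney fees: 30% of £149,990 = £44,997
Total recovery: £149,990 + £44,997 = £194,987

£194,987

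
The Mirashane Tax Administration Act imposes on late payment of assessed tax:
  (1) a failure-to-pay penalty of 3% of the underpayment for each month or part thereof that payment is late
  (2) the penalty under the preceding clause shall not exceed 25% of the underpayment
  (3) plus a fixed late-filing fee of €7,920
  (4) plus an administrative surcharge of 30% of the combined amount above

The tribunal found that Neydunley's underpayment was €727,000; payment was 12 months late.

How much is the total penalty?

€246,571

Accrued rate: 3% × 12 = 36%, capped at 25% → 25%
Failure-to-pay penalty: 25% of €727,000 = €181,750
Penalty before surcharge: €181,750 + €7,920 = €189,670
Administrative surcharge: 30% of €189,670 = €56,901
Total penalty: €189,670 + €56,901 = €246,571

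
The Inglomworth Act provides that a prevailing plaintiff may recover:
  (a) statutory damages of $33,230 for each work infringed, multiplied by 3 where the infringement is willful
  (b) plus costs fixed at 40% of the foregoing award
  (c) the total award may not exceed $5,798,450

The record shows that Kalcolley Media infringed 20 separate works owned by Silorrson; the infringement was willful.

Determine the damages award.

$2,791,320

Statutory damages: 20 × $33,230 = $664,600
Trebled: 3 × $664,600 = $1,993,800
Costs: 40% of $1,993,800 = $797,520
Award plus costs: $1,993,800 + $797,520 = $2,791,320
Cap at $5,798,450: $2,791,320 is within the cap, no reduction.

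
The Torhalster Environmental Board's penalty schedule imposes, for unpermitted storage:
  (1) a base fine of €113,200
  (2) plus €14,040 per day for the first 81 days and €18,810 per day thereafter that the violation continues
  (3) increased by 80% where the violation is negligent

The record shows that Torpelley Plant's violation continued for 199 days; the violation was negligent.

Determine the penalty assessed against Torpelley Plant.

€6,246,036

First 81 days: 81 × €14,040 = €1,137,240
Remaining days: (199 − 81) × €18,810 = €2,219,580
Per-day component: €1,137,240 + €2,219,580 = €3,356,820
Base plus per-day: €113,200 + €3,356,820 = €3,470,020
Enhancement: 80% of €3,470,020 = €2,776,016
Enhanced fine: €3,470,020 + €2,776,016 = €6,246,036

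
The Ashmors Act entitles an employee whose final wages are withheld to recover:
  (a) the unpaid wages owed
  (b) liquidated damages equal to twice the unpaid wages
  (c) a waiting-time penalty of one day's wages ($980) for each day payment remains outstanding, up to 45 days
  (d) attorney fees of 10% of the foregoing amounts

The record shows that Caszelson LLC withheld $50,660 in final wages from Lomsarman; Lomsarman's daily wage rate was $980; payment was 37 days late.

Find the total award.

$207,064

Doubled: 2 × $50,660 = $101,320
Penalty days: min(37, 45) = 37
Waiting-time penalty: 37 × $980 = $36,260
Subtotal: $50,660 + $101,320 + $36,260 = $188,240
Attorney fees: 10% of $188,240 = $18,824
Total award: $188,240 + $18,824 = $207,064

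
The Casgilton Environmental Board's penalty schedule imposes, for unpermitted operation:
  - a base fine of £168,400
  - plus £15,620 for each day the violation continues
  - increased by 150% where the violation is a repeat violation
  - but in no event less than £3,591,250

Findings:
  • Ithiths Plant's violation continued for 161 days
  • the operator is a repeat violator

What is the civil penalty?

Civil penalty: £6,708,050

Per-day component: 161 × £15,620 = £2,514,820
Base plus per-day: £168,400 + £2,514,820 = £2,683,220
Enhancement: 150% of £2,683,220 = £4,024,830
Enhanced fine: £2,683,220 + £4,024,830 = £6,708,050
Minimum £3,591,250: £6,708,050 meets the minimum, no increase.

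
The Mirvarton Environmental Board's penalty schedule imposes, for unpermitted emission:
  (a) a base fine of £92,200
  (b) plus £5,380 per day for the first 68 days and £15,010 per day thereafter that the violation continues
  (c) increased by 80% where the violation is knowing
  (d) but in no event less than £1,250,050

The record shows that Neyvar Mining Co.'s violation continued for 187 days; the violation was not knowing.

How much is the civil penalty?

£2,244,230

First 68 days: 68 × £5,380 = £365,840
Remaining days: (187 − 68) × £15,010 = £1,786,190
Per-day component: £365,840 + £1,786,190 = £2,152,030
Base plus per-day: £92,200 + £2,152,030 = £2,244,230
The violation was not knowing: no 80% increase.
Minimum £1,250,050: £2,244,230 meets the minimum, no increase.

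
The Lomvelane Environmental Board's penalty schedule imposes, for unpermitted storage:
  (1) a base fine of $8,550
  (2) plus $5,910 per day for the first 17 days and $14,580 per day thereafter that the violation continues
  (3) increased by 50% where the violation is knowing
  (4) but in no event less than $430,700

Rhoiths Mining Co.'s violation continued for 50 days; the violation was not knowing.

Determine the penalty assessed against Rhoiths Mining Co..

First 17 days: 17 × $5,910 = $100,470
Remaining days: (50 − 17) × $14,580 = $481,140
Per-day component: $100,470 + $481,140 = $581,610
Base plus per-day: $8,550 + $581,610 = $590,160
The violation was not knowing: no 50% increase.
Minimum $430,700: $590,160 meets the minimum, no increase.

$590,160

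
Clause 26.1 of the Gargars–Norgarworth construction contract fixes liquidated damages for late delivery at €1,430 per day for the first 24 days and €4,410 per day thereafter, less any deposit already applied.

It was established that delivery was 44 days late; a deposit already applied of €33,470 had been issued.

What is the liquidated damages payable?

First 24 days: 24 × €1,430 = €34,320
Remaining days: (44 − 24) × €4,410 = €88,200
Accrued per-day damages: €34,320 + €88,200 = €122,520
Less deposit already applied: €122,520 − €33,470 = €89,050

€89,050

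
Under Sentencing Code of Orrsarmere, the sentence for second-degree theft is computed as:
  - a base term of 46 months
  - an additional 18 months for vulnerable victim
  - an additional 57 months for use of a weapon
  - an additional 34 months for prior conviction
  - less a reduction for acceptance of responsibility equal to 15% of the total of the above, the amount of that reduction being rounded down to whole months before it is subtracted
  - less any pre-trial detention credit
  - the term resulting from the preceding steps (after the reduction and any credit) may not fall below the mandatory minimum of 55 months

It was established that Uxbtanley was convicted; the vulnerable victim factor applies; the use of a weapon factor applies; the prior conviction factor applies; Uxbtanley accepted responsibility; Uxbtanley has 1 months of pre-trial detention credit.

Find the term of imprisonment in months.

131 months

Vulnerable victim enhancement: +18 months
Use of a weapon enhancement: +57 months
Prior conviction enhancement: +34 months
Adjusted term: 46 months + 18 months + 57 months + 34 months = 155 months
Acceptance of responsibility reduction: 15% of 155 months = 23 months (rounded down)
After reduction: 155 − 23 = 132 months
Less pre-trial detention credit: 132 months − 1 months = 131 months
Minimum 55 months: 131 months meets the minimum, no increase.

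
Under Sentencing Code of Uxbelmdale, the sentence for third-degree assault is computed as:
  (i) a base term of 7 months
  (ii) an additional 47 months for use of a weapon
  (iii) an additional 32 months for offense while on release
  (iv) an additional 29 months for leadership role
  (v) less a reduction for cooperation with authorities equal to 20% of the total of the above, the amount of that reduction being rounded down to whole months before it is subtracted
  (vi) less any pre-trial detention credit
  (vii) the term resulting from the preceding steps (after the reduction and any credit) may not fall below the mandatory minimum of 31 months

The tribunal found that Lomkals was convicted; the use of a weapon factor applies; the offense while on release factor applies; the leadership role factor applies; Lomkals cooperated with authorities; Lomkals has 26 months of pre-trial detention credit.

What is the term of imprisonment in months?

Use of a weapon enhancement: +47 months
Offense while on release enhancement: +32 months
Leadership role enhancement: +29 months
Adjusted term: 7 months + 47 months + 32 months + 29 months = 115 months
Cooperation with authorities reduction: 20% of 115 months = 23 months (rounded down)
After reduction: 115 − 23 = 92 months
Less pre-trial detention credit: 92 months − 26 months = 66 months
Minimum 31 months: 66 months meets the minimum, no increase.

Sentence: 66 months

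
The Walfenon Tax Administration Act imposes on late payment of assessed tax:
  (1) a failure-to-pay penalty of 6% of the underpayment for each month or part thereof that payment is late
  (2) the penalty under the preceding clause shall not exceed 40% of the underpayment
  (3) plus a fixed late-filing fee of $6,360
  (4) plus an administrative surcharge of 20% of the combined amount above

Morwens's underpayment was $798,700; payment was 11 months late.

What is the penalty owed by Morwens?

$391,008

Accrued rate: 6% × 11 = 66%, capped at 40% → 40%
Failure-to-pay penalty: 40% of $798,700 = $319,480
Penalty before surcharge: $319,480 + $6,360 = $325,840
Administrative surcharge: 20% of $325,840 = $65,168
Total penalty: $325,840 + $65,168 = $391,008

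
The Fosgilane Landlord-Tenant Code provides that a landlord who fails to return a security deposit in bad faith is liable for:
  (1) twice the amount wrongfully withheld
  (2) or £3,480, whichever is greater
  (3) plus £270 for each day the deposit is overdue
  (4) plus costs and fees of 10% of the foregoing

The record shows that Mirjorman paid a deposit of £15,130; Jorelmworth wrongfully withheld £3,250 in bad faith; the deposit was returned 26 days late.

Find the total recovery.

£14,872

Doubled: 2 × £3,250 = £6,500
Minimum £3,480: £6,500 meets the minimum, no increase.
Late-return penalty: 26 × £270 = £7,020
Damages plus late penalty: £6,500 + £7,020 = £13,520
Costs and fees: 10% of £13,520 = £1,352
Total recovery: £13,520 + £1,352 = £14,872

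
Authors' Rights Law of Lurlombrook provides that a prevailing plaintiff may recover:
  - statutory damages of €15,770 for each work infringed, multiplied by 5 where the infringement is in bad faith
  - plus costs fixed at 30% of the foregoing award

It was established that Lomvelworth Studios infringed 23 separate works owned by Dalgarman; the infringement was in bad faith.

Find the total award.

Statutory damages: 23 × €15,770 = €362,710
Multiplied by 5: 5 × €362,710 = €1,813,550
Costs: 30% of €1,813,550 = €544,065
Award plus costs: €1,813,550 + €544,065 = €2,357,615

€2,357,615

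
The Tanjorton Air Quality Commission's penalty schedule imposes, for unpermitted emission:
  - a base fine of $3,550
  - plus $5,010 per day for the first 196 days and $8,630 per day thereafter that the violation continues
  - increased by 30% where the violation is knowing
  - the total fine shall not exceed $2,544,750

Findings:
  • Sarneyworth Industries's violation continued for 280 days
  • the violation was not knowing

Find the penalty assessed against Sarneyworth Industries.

$1,710,430

First 196 days: 196 × $5,010 = $981,960
Remaining days: (280 − 196) × $8,630 = $724,920
Per-day component: $981,960 + $724,920 = $1,706,880
Base plus per-day: $3,550 + $1,706,880 = $1,710,430
The violation was not knowing: no 30% increase.
Cap at $2,544,750: $1,710,430 is within the cap, no reduction.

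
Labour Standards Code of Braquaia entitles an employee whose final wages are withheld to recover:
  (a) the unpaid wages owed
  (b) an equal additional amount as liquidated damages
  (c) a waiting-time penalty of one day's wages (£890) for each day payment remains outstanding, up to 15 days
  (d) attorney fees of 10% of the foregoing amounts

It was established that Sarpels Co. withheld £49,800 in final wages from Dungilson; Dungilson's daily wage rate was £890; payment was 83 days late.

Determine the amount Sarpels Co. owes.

£124,245

Liquidated damages (equal amount): £49,800
Penalty days: min(83, 15) = 15
Waiting-time penalty: 15 × £890 = £13,350
Subtotal: £49,800 + £49,800 + £13,350 = £112,950
Attorney fees: 10% of £112,950 = £11,295
Total award: £112,950 + £11,295 = £124,245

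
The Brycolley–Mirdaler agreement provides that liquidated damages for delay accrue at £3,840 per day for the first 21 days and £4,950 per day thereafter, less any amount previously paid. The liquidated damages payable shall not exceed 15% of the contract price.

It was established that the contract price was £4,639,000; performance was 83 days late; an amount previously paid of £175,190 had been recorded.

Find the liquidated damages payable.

£212,350

First 21 days: 21 × £3,840 = £80,640
Remaining days: (83 − 21) × £4,950 = £306,900
Accrued per-day damages: £80,640 + £306,900 = £387,540
Less amount previously paid: £387,540 − £175,190 = £212,350
Cap: 15% of £4,639,000 = £695,850
Cap at £695,850: £212,350 is within the cap, no reduction.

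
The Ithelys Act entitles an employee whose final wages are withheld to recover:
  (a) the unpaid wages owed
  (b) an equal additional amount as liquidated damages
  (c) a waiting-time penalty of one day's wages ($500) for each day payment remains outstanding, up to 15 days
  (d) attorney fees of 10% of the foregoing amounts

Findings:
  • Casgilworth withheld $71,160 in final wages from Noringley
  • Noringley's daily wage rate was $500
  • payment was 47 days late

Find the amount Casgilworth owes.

$164,802

Liquidated damages (equal amount): $71,160
Penalty days: min(47, 15) = 15
Waiting-time penalty: 15 × $500 = $7,500
Subtotal: $71,160 + $71,160 + $7,500 = $149,820
Attorney fees: 10% of $149,820 = $14,982
Total award: $149,820 + $14,982 = $164,802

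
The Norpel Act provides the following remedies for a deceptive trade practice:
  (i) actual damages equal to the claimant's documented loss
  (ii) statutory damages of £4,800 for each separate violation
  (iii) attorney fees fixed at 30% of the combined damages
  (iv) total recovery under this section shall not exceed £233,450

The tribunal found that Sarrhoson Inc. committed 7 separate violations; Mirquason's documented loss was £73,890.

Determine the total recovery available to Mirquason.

Total recovery: £139,737

Statutory damages: 7 × £4,800 = £33,600
Combined damages: £73,890 + £33,600 = £107,490
Attorney fees: 30% of £107,490 = £32,247
Total before cap: £107,490 + £32,247 = £139,737
Cap at £233,450: £139,737 is within the cap, no reduction.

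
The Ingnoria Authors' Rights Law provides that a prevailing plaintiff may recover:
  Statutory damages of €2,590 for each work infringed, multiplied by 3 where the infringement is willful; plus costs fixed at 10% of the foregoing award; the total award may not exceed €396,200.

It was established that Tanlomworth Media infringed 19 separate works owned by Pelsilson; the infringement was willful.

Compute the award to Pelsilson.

€162,393

Statutory damages: 19 × €2,590 = €49,210
Trebled: 3 × €49,210 = €147,630
Costs: 10% of €147,630 = €14,763
Award plus costs: €147,630 + €14,763 = €162,393
Cap at €396,200: €162,393 is within the cap, no reduction.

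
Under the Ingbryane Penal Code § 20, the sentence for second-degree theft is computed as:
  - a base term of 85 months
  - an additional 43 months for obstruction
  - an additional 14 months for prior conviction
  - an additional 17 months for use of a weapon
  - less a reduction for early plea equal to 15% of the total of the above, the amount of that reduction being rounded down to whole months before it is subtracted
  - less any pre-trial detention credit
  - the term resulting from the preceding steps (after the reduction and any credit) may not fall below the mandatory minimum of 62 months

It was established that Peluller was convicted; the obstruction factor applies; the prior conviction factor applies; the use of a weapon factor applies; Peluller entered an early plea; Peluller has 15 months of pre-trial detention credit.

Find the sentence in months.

121 months

Obstruction enhancement: +43 months
Prior conviction enhancement: +14 months
Use of a weapon enhancement: +17 months
Adjusted term: 85 months + 43 months + 14 months + 17 months = 159 months
Early plea reduction: 15% of 159 months = 23 months (rounded down)
After reduction: 159 − 23 = 136 months
Less pre-trial detention credit: 136 months − 15 months = 121 months
Minimum 62 months: 121 months meets the minimum, no increase.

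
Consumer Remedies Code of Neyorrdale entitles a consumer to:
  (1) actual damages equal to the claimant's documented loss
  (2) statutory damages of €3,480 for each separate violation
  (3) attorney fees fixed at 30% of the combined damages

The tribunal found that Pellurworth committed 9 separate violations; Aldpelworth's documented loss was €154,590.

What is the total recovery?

Total recovery: €241,683

Statutory damages: 9 × €3,480 = €31,320
Combined damages: €154,590 + €31,320 = €185,910
Attorney fees: 30% of €185,910 = €55,773
Total recovery: €185,910 + €55,773 = €241,683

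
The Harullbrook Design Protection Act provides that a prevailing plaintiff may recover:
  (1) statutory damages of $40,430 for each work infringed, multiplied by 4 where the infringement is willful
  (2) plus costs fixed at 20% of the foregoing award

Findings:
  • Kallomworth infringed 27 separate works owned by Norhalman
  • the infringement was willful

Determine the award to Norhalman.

Statutory damages: 27 × $40,430 = $1,091,610
Multiplied by 4: 4 × $1,091,610 = $4,366,440
Costs: 20% of $4,366,440 = $873,288
Award plus costs: $4,366,440 + $873,288 = $5,239,728

$5,239,728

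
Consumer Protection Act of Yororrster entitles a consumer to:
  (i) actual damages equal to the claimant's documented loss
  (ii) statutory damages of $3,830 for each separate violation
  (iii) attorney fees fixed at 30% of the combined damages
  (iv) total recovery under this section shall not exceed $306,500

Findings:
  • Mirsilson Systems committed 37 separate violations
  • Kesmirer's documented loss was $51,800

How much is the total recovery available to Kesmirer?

Total recovery: $251,563

Statutory damages: 37 × $3,830 = $141,710
Combined damages: $51,800 + $141,710 = $193,510
Attorney fees: 30% of $193,510 = $58,053
Total before cap: $193,510 + $58,053 = $251,563
Cap at $306,500: $251,563 is within the cap, no reduction.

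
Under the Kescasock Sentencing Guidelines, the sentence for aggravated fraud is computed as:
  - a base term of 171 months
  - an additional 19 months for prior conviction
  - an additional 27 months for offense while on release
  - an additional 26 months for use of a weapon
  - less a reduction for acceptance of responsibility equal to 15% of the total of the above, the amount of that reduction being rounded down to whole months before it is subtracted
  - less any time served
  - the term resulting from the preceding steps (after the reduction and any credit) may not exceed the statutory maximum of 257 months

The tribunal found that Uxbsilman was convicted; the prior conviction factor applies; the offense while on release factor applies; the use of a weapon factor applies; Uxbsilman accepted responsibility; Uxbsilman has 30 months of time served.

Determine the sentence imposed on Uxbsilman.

Prior conviction enhancement: +19 months
Offense while on release enhancement: +27 months
Use of a weapon enhancement: +26 months
Adjusted term: 171 months + 19 months + 27 months + 26 months = 243 months
Acceptance of responsibility reduction: 15% of 243 months = 36 months (rounded down)
After reduction: 243 − 36 = 207 months
Less time served: 207 months − 30 months = 177 months
Cap at 257 months: 177 months is within the cap, no reduction.

177 months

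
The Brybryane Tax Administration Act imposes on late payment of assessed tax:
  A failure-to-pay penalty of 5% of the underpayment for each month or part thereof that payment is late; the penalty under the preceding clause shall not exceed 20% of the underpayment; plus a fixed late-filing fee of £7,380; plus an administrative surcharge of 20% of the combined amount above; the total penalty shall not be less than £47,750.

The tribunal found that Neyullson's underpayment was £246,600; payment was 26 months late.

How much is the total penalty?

£68,040

Accrued rate: 5% × 26 = 130%, capped at 20% → 20%
Failure-to-pay penalty: 20% of £246,600 = £49,320
Penalty before surcharge: £49,320 + £7,380 = £56,700
Administrative surcharge: 20% of £56,700 = £11,340
Total penalty: £56,700 + £11,340 = £68,040
Minimum £47,750: £68,040 meets the minimum, no increase.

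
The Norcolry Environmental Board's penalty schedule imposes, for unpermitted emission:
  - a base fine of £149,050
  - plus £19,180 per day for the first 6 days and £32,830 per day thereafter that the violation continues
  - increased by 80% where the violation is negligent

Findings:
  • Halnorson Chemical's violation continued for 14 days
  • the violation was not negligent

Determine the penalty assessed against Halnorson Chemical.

First 6 days: 6 × £19,180 = £115,080
Remaining days: (14 − 6) × £32,830 = £262,640
Per-day component: £115,080 + £262,640 = £377,720
Base plus per-day: £149,050 + £377,720 = £526,770
The violation was not negligent: no 80% increase.

£526,770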